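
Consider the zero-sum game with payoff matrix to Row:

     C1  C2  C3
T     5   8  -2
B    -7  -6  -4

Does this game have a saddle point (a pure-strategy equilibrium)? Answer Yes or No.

Yes

Row minima: T → -2, B → -7; maximin = -2.
Column maxima: C1 → 5, C2 → 8, C3 → -2; minimax = -2.
maximin = minimax = -2, so a saddle point exists.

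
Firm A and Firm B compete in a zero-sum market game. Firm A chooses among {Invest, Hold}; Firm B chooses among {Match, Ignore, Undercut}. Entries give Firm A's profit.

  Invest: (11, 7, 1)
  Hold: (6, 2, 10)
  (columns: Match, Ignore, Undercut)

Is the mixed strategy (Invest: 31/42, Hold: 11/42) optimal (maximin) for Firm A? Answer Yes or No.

No

Against Match this mix gives (31/42)·11 + (11/42)·6 = 407/42.
Against Ignore this mix gives (31/42)·7 + (11/42)·2 = 239/42.
Against Undercut this mix gives (31/42)·1 + (11/42)·10 = 47/14.
Firm B will play Undercut, holding Firm A to 47/14. Shifting weight toward the row that does better against Undercut would raise this floor (the equalizing mix achieves 34/7 against both Undercut and Ignore), so the proposed strategy is not optimal.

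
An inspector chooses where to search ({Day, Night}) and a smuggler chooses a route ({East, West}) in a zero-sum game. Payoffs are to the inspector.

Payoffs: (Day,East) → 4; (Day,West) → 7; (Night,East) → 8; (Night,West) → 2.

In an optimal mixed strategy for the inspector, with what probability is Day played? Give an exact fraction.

2/3

Row minima: Day → 4, Night → 2; maximin = 4.
Column maxima: East → 8, West → 7; minimax = 7.
4 ≠ 7, so there is no saddle point; optimal play is mixed.
Let the inspector play Day with probability p. Expected payoff against East: 4p + 8(1−p) = −4p + 8; against West: 7p + 2(1−p) = 5p + 2.
Setting these equal: −4p + 8 = 5p + 2 ⇒ −9p = -6 ⇒ p = 2/3, and the value is (-4)·(2/3) + 8 = 16/3.
For the smuggler: with q = P(East), equating Day's and Night's payoffs gives −3q + 7 = 6q + 2 ⇒ q = 5/9.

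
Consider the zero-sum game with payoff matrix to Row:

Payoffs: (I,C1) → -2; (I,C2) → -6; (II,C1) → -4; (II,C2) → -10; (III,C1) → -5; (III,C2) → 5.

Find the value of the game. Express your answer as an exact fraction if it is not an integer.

-20/7

Row minima: I → -6, II → -10, III → -5; maximin = -5.
Column maxima: C1 → -2, C2 → 5; minimax = -2.
-5 ≠ -2, so there is no saddle point; optimal play is mixed.
II is strictly dominated by I, so Row never plays it.
On the remaining 2×2 (I, III vs C1, C2):
Let Row play I with probability p. Expected payoff against C1: (-2)p + (-5)(1−p) = 3p − 5; against C2: (-6)p + 5(1−p) = −11p + 5.
Setting these equal: 3p − 5 = −11p + 5 ⇒ 14p = 10 ⇒ p = 5/7, and the value is (3)·(5/7) − 5 = -20/7.
For Column: with q = P(C1), equating I's and III's payoffs gives 4q − 6 = −10q + 5 ⇒ q = 11/14.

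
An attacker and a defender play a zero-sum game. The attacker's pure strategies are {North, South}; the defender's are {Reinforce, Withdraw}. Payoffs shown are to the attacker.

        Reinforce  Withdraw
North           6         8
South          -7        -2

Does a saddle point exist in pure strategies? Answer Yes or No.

Row minima: North → 6, South → -7; maximin = 6.
Column maxima: Reinforce → 6, Withdraw → 8; minimax = 6.
maximin = minimax = 6, so a saddle point exists.

Yes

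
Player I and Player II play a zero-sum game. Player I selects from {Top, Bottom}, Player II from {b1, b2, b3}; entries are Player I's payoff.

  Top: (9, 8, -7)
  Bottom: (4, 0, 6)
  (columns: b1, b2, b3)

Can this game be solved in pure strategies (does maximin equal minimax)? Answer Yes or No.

Row minima: Top → -7, Bottom → 0; maximin = 0.
Column maxima: b1 → 9, b2 → 8, b3 → 6; minimax = 6.
0 ≠ 6, so no pure-strategy equilibrium exists.

No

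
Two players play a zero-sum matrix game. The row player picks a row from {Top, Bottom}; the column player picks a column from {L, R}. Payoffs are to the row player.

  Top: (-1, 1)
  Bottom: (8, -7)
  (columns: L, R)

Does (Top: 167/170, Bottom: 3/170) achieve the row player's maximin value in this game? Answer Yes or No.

No

Against L this mix gives (167/170)·(-1) + (3/170)·8 = -143/170.
Against R this mix gives (167/170)·1 + (3/170)·(-7) = 73/85.
The column player will play L, holding the row player to -143/170. Shifting weight toward the row that does better against L would raise this floor (the equalizing mix achieves 1/17 against both L and R), so the proposed strategy is not optimal.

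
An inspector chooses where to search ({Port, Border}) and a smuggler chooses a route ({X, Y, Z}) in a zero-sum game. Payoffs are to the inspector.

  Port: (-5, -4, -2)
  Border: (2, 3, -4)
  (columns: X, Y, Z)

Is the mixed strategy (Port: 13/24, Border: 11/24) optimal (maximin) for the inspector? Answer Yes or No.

Against X this mix gives (13/24)·(-5) + (11/24)·2 = -43/24.
Against Y this mix gives (13/24)·(-4) + (11/24)·3 = -19/24.
Against Z this mix gives (13/24)·(-2) + (11/24)·(-4) = -35/12.
The smuggler will play Z, holding the inspector to -35/12. Shifting weight toward the row that does better against Z would raise this floor (the equalizing mix achieves -8/3 against both Z and X), so the proposed strategy is not optimal.

No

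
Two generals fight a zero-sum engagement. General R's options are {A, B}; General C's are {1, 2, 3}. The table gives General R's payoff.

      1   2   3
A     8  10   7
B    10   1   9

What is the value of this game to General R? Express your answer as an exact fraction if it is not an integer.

83/11

Row minima: A → 7, B → 1; maximin = 7.
Column maxima: 1 → 10, 2 → 10, 3 → 9; minimax = 9.
7 ≠ 9, so there is no saddle point; optimal play is mixed.
1 is strictly dominated by 3 (it gives General R strictly more in every row), so General C never plays it.
On the remaining 2×2 (A, B vs 2, 3):
Let General R play A with probability p. Expected payoff against 2: 10p + 1(1−p) = 9p + 1; against 3: 7p + 9(1−p) = −2p + 9.
Setting these equal: 9p + 1 = −2p + 9 ⇒ 11p = 8 ⇒ p = 8/11, and the value is (9)·(8/11) + 1 = 83/11.
For General C: with q = P(2), equating A's and B's payoffs gives 3q + 7 = −8q + 9 ⇒ q = 2/11.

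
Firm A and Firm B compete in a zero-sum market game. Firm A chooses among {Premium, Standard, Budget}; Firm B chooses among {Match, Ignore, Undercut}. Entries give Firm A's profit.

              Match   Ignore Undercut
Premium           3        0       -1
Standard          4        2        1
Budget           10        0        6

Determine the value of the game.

Row minima: Premium → -1, Standard → 1, Budget → 0; maximin = 1.
Column maxima: Match → 10, Ignore → 2, Undercut → 6; minimax = 2.
1 ≠ 2, so there is no saddle point; optimal play is mixed.
Premium is strictly dominated by Standard, so Firm A never plays it.
Match is strictly dominated by Ignore (it gives Firm A strictly more in every row), so Firm B never plays it.
On the remaining 2×2 (Standard, Budget vs Ignore, Undercut):
Let Firm A play Standard with probability p. Expected payoff against Ignore: 2p + 0(1−p) = 2p; against Undercut: 1p + 6(1−p) = −5p + 6.
Setting these equal: 2p = −5p + 6 ⇒ 7p = 6 ⇒ p = 6/7, and the value is (2)·(6/7) = 12/7.
For Firm B: with q = P(Ignore), equating Standard's and Budget's payoffs gives q + 1 = −6q + 6 ⇒ q = 5/7.

12/7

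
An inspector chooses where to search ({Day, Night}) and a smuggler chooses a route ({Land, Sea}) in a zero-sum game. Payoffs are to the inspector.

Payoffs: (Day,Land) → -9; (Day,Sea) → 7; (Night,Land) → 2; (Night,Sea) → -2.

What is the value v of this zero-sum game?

Row minima: Day → -9, Night → -2; maximin = -2.
Column maxima: Land → 2, Sea → 7; minimax = 2.
-2 ≠ 2, so there is no saddle point; optimal play is mixed.
Let the inspector play Day with probability p. Expected payoff against Land: (-9)p + 2(1−p) = −11p + 2; against Sea: 7p + (-2)(1−p) = 9p − 2.
Setting these equal: −11p + 2 = 9p − 2 ⇒ −20p = -4 ⇒ p = 1/5, and the value is (-11)·(1/5) + 2 = -1/5.
For the smuggler: with q = P(Land), equating Day's and Night's payoffs gives −16q + 7 = 4q − 2 ⇒ q = 9/20.

-1/5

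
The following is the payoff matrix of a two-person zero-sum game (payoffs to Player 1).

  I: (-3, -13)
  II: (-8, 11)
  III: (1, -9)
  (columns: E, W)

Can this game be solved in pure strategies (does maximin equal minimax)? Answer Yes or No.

Row minima: I → -13, II → -8, III → -9; maximin = -8.
Column maxima: E → 1, W → 11; minimax = 1.
-8 ≠ 1, so no pure-strategy equilibrium exists.

No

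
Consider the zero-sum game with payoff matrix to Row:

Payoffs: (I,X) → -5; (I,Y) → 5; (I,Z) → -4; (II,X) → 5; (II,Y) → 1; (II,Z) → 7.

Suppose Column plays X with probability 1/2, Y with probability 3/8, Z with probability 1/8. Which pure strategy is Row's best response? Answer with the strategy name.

Expected payoff of I: (1/2)·(-5) + (3/8)·5 + (1/8)·(-4) = -9/8.
Expected payoff of II: (1/2)·5 + (3/8)·1 + (1/8)·7 = 15/4.
The largest is 15/4, so Row's best response is II.

II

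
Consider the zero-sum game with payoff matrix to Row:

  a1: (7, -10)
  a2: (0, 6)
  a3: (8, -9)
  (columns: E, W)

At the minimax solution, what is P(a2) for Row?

17/23

Row minima: a1 → -10, a2 → 0, a3 → -9; maximin = 0.
Column maxima: E → 8, W → 6; minimax = 6.
0 ≠ 6, so there is no saddle point; optimal play is mixed.
a1 is strictly dominated by a3, so Row never plays it.
On the remaining 2×2 (a2, a3 vs E, W):
Let Row play a2 with probability p. Expected payoff against E: 0p + 8(1−p) = −8p + 8; against W: 6p + (-9)(1−p) = 15p − 9.
Setting these equal: −8p + 8 = 15p − 9 ⇒ −23p = -17 ⇒ p = 17/23, and the value is (-8)·(17/23) + 8 = 48/23.
For Column: with q = P(E), equating a2's and a3's payoffs gives −6q + 6 = 17q − 9 ⇒ q = 15/23.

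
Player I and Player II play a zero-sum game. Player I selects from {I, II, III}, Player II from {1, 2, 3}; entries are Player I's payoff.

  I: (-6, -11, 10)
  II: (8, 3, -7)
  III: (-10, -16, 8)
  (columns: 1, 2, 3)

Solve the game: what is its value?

Row minima: I → -11, II → -7, III → -16; maximin = -7.
Column maxima: 1 → 8, 2 → 3, 3 → 10; minimax = 3.
-7 ≠ 3, so there is no saddle point; optimal play is mixed.
III is strictly dominated by I, so Player I never plays it.
1 is strictly dominated by 2 (it gives Player I strictly more in every row), so Player II never plays it.
On the remaining 2×2 (I, II vs 2, 3):
Let Player I play I with probability p. Expected payoff against 2: (-11)p + 3(1−p) = −14p + 3; against 3: 10p + (-7)(1−p) = 17p − 7.
Setting these equal: −14p + 3 = 17p − 7 ⇒ −31p = -10 ⇒ p = 10/31, and the value is (-14)·(10/31) + 3 = -47/31.
For Player II: with q = P(2), equating I's and II's payoffs gives −21q + 10 = 10q − 7 ⇒ q = 17/31.

-47/31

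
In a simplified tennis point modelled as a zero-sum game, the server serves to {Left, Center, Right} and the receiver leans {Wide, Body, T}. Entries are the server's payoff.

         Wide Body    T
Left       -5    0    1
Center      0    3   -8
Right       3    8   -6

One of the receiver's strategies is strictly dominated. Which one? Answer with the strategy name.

Body

Wide holds the server's payoff strictly below Body in every row: -5 < 0, 0 < 3, 3 < 8.
So Body is strictly dominated for the receiver.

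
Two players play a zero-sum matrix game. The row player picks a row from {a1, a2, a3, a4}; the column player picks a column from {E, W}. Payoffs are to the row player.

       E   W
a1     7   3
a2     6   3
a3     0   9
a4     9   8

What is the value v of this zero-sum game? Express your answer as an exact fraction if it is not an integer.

81/10

Row minima: a1 → 3, a2 → 3, a3 → 0, a4 → 8; maximin = 8.
Column maxima: E → 9, W → 9; minimax = 9.
8 ≠ 9, so there is no saddle point; optimal play is mixed.
a1 is strictly dominated by a4, so the row player never plays it.
a2 is strictly dominated by a4, so the row player never plays it.
On the remaining 2×2 (a3, a4 vs E, W):
Let the row player play a3 with probability p. Expected payoff against E: 0p + 9(1−p) = −9p + 9; against W: 9p + 8(1−p) = p + 8.
Setting these equal: −9p + 9 = p + 8 ⇒ −10p = -1 ⇒ p = 1/10, and the value is (-9)·(1/10) + 9 = 81/10.
For the column player: with q = P(E), equating a3's and a4's payoffs gives −9q + 9 = q + 8 ⇒ q = 1/10.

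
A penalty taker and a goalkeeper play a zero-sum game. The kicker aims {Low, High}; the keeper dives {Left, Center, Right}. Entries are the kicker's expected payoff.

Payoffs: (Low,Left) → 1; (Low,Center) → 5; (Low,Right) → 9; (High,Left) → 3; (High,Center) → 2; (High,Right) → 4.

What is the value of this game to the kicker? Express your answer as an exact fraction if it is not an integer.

13/5

Row minima: Low → 1, High → 2; maximin = 2.
Column maxima: Left → 3, Center → 5, Right → 9; minimax = 3.
2 ≠ 3, so there is no saddle point; optimal play is mixed.
Right is strictly dominated by Left (it gives the kicker strictly more in every row), so the keeper never plays it.
On the remaining 2×2 (Low, High vs Left, Center):
Let the kicker play Low with probability p. Expected payoff against Left: 1p + 3(1−p) = −2p + 3; against Center: 5p + 2(1−p) = 3p + 2.
Setting these equal: −2p + 3 = 3p + 2 ⇒ −5p = -1 ⇒ p = 1/5, and the value is (-2)·(1/5) + 3 = 13/5.
For the keeper: with q = P(Left), equating Low's and High's payoffs gives −4q + 5 = q + 2 ⇒ q = 3/5.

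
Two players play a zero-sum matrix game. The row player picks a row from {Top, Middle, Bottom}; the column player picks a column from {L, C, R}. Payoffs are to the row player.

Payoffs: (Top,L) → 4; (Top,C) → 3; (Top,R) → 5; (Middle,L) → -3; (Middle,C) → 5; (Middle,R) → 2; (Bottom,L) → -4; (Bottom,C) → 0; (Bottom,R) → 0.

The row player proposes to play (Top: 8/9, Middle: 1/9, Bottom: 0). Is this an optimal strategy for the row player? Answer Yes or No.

Against L this mix gives (8/9)·4 + (1/9)·(-3) = 29/9.
Against C this mix gives (8/9)·3 + (1/9)·5 = 29/9.
Against R this mix gives (8/9)·5 + (1/9)·2 = 14/3.
All of the column player's active replies (L, C) yield 29/9, and no column does worse for the row player. The mix makes the column player indifferent and guarantees 29/9, so it is optimal.

Yes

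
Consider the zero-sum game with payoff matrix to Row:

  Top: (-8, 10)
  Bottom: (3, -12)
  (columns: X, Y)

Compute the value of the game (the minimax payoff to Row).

Row minima: Top → -8, Bottom → -12; maximin = -8.
Column maxima: X → 3, Y → 10; minimax = 3.
-8 ≠ 3, so there is no saddle point; optimal play is mixed.
Let Row play Top with probability p. Expected payoff against X: (-8)p + 3(1−p) = −11p + 3; against Y: 10p + (-12)(1−p) = 22p − 12.
Setting these equal: −11p + 3 = 22p − 12 ⇒ −33p = -15 ⇒ p = 5/11, and the value is (-11)·(5/11) + 3 = -2.
For Column: with q = P(X), equating Top's and Bottom's payoffs gives −18q + 10 = 15q − 12 ⇒ q = 2/3.

-2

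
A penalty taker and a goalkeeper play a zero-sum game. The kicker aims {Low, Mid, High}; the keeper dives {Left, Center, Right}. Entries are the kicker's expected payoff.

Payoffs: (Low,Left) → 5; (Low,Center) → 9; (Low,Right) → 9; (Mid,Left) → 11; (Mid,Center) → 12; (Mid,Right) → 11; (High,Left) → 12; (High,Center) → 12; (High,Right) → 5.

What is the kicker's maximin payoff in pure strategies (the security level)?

Row minima: Low → 5, Mid → 11, High → 5.
The best of these is 11.

11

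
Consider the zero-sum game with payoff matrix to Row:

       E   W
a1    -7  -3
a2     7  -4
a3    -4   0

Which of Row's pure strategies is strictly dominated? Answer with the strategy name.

a3 gives a strictly higher payoff than a1 against every column: -4 > -7, 0 > -3.
So a1 is strictly dominated and Row never plays it.

a1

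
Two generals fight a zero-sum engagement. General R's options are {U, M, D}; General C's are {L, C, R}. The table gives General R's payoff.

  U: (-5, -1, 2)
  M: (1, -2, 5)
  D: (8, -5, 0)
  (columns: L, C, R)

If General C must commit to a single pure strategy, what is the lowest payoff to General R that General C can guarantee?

-1

Column maxima: L → 8, C → -1, R → 5.
The smallest of these is -1.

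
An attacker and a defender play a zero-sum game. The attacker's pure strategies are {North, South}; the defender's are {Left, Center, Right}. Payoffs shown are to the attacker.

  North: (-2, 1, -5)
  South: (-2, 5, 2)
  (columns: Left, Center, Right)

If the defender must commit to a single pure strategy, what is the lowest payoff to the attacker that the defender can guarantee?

Column maxima: Left → -2, Center → 5, Right → 2.
The smallest of these is -2.

-2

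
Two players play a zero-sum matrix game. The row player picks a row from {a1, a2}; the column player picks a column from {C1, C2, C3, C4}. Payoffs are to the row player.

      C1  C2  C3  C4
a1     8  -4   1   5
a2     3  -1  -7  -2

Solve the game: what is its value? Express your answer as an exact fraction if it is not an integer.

-29/11

Row minima: a1 → -4, a2 → -7; maximin = -4.
Column maxima: C1 → 8, C2 → -1, C3 → 1, C4 → 5; minimax = -1.
-4 ≠ -1, so there is no saddle point; optimal play is mixed.
C1 is strictly dominated by C2 (it gives the row player strictly more in every row), so the column player never plays it.
C4 is strictly dominated by C3 (it gives the row player strictly more in every row), so the column player never plays it.
On the remaining 2×2 (a1, a2 vs C2, C3):
Let the row player play a1 with probability p. Expected payoff against C2: (-4)p + (-1)(1−p) = −3p − 1; against C3: 1p + (-7)(1−p) = 8p − 7.
Setting these equal: −3p − 1 = 8p − 7 ⇒ −11p = -6 ⇒ p = 6/11, and the value is (-3)·(6/11) − 1 = -29/11.
For the column player: with q = P(C2), equating a1's and a2's payoffs gives −5q + 1 = 6q − 7 ⇒ q = 8/11.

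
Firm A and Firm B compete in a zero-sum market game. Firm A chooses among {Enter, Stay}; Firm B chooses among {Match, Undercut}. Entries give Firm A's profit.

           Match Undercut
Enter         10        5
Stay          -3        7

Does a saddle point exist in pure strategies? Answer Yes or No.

Row minima: Enter → 5, Stay → -3; maximin = 5.
Column maxima: Match → 10, Undercut → 7; minimax = 7.
5 ≠ 7, so no pure-strategy equilibrium exists.

No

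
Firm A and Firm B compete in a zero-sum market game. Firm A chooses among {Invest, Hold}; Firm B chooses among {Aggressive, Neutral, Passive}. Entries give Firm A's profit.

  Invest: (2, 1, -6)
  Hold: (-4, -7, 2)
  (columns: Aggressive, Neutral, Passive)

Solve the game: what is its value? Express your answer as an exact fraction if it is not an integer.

-5/2

Row minima: Invest → -6, Hold → -7; maximin = -6.
Column maxima: Aggressive → 2, Neutral → 1, Passive → 2; minimax = 1.
-6 ≠ 1, so there is no saddle point; optimal play is mixed.
Aggressive is strictly dominated by Neutral (it gives Firm A strictly more in every row), so Firm B never plays it.
On the remaining 2×2 (Invest, Hold vs Neutral, Passive):
Let Firm A play Invest with probability p. Expected payoff against Neutral: 1p + (-7)(1−p) = 8p − 7; against Passive: (-6)p + 2(1−p) = −8p + 2.
Setting these equal: 8p − 7 = −8p + 2 ⇒ 16p = 9 ⇒ p = 9/16, and the value is (8)·(9/16) − 7 = -5/2.
For Firm B: with q = P(Neutral), equating Invest's and Hold's payoffs gives 7q − 6 = −9q + 2 ⇒ q = 1/2.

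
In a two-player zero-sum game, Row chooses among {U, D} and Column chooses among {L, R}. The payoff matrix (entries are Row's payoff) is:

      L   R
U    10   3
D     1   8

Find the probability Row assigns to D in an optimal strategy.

Row minima: U → 3, D → 1; maximin = 3.
Column maxima: L → 10, R → 8; minimax = 8.
3 ≠ 8, so there is no saddle point; optimal play is mixed.
Let Row play U with probability p. Expected payoff against L: 10p + 1(1−p) = 9p + 1; against R: 3p + 8(1−p) = −5p + 8.
Setting these equal: 9p + 1 = −5p + 8 ⇒ 14p = 7 ⇒ p = 1/2, and the value is (9)·(1/2) + 1 = 11/2.
For Column: with q = P(L), equating U's and D's payoffs gives 7q + 3 = −7q + 8 ⇒ q = 5/14.

1/2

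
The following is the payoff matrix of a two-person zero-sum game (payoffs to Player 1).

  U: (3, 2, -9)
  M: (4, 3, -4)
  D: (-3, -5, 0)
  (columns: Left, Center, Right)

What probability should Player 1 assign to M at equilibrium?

5/12

Row minima: U → -9, M → -4, D → -5; maximin = -4.
Column maxima: Left → 4, Center → 3, Right → 0; minimax = 0.
-4 ≠ 0, so there is no saddle point; optimal play is mixed.
U is strictly dominated by M, so Player 1 never plays it.
Left is strictly dominated by Center (it gives Player 1 strictly more in every row), so Player 2 never plays it.
On the remaining 2×2 (M, D vs Center, Right):
Let Player 1 play M with probability p. Expected payoff against Center: 3p + (-5)(1−p) = 8p − 5; against Right: (-4)p + 0(1−p) = −4p.
Setting these equal: 8p − 5 = −4p ⇒ 12p = 5 ⇒ p = 5/12, and the value is (8)·(5/12) − 5 = -5/3.
For Player 2: with q = P(Center), equating M's and D's payoffs gives 7q − 4 = −5q ⇒ q = 1/3.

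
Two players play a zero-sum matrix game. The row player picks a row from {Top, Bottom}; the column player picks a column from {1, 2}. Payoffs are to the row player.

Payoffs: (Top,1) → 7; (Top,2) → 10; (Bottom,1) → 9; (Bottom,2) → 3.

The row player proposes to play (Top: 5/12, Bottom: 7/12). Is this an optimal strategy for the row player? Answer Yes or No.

No

Against 1 this mix gives (5/12)·7 + (7/12)·9 = 49/6.
Against 2 this mix gives (5/12)·10 + (7/12)·3 = 71/12.
The column player will play 2, holding the row player to 71/12. Shifting weight toward the row that does better against 2 would raise this floor (the equalizing mix achieves 23/3 against both 2 and 1), so the proposed strategy is not optimal.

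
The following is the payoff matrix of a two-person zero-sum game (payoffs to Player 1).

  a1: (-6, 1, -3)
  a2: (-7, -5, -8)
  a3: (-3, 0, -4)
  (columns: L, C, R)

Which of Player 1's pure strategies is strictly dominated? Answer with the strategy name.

a2

a1 gives a strictly higher payoff than a2 against every column: -6 > -7, 1 > -5, -3 > -8.
So a2 is strictly dominated and Player 1 never plays it.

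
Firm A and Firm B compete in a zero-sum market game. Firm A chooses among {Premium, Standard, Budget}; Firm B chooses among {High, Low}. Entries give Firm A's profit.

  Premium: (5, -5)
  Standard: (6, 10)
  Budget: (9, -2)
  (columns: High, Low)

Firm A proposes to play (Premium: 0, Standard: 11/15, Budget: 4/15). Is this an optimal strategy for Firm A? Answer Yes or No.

Against High this mix gives (11/15)·6 + (4/15)·9 = 34/5.
Against Low this mix gives (11/15)·10 + (4/15)·(-2) = 34/5.
All of Firm B's active replies (High, Low) yield 34/5, and no column does worse for Firm A. The mix makes Firm B indifferent and guarantees 34/5, so it is optimal.

Yes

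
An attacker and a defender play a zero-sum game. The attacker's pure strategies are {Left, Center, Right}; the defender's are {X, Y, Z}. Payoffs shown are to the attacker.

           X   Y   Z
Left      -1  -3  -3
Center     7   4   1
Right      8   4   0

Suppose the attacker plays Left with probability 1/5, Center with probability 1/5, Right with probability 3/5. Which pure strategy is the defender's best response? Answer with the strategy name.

If the defender plays X, the attacker's expected payoff is (1/5)·(-1) + (1/5)·7 + (3/5)·8 = 6.
If the defender plays Y, the attacker's expected payoff is (1/5)·(-3) + (1/5)·4 + (3/5)·4 = 13/5.
If the defender plays Z, the attacker's expected payoff is (1/5)·(-3) + (1/5)·1 + (3/5)·0 = -2/5.
The defender minimizes the attacker's payoff; the smallest is -2/5, so the best response is Z.

Z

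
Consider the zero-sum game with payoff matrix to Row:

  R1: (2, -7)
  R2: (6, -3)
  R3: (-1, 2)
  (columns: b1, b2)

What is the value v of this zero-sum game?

3/4

Row minima: R1 → -7, R2 → -3, R3 → -1; maximin = -1.
Column maxima: b1 → 6, b2 → 2; minimax = 2.
-1 ≠ 2, so there is no saddle point; optimal play is mixed.
R1 is strictly dominated by R2, so Row never plays it.
On the remaining 2×2 (R2, R3 vs b1, b2):
Let Row play R2 with probability p. Expected payoff against b1: 6p + (-1)(1−p) = 7p − 1; against b2: (-3)p + 2(1−p) = −5p + 2.
Setting these equal: 7p − 1 = −5p + 2 ⇒ 12p = 3 ⇒ p = 1/4, and the value is (7)·(1/4) − 1 = 3/4.
For Column: with q = P(b1), equating R2's and R3's payoffs gives 9q − 3 = −3q + 2 ⇒ q = 5/12.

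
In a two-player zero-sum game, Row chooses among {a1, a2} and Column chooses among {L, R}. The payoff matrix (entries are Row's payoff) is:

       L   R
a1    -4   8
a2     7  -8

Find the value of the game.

8/9

Row minima: a1 → -4, a2 → -8; maximin = -4.
Column maxima: L → 7, R → 8; minimax = 7.
-4 ≠ 7, so there is no saddle point; optimal play is mixed.
Let Row play a1 with probability p. Expected payoff against L: (-4)p + 7(1−p) = −11p + 7; against R: 8p + (-8)(1−p) = 16p − 8.
Setting these equal: −11p + 7 = 16p − 8 ⇒ −27p = -15 ⇒ p = 5/9, and the value is (-11)·(5/9) + 7 = 8/9.
For Column: with q = P(L), equating a1's and a2's payoffs gives −12q + 8 = 15q − 8 ⇒ q = 16/27.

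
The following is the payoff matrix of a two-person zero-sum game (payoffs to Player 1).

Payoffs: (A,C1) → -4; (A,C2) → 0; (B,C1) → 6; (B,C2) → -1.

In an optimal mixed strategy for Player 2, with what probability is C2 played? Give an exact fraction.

10/11

Row minima: A → -4, B → -1; maximin = -1.
Column maxima: C1 → 6, C2 → 0; minimax = 0.
-1 ≠ 0, so there is no saddle point; optimal play is mixed.
Let Player 1 play A with probability p. Expected payoff against C1: (-4)p + 6(1−p) = −10p + 6; against C2: 0p + (-1)(1−p) = p − 1.
Setting these equal: −10p + 6 = p − 1 ⇒ −11p = -7 ⇒ p = 7/11, and the value is (-10)·(7/11) + 6 = -4/11.
For Player 2: with q = P(C1), equating A's and B's payoffs gives −4q = 7q − 1 ⇒ q = 1/11.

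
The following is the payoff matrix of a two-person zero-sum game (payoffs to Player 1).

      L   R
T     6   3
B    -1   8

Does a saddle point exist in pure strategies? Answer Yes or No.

No

Row minima: T → 3, B → -1; maximin = 3.
Column maxima: L → 6, R → 8; minimax = 6.
3 ≠ 6, so no pure-strategy equilibrium exists.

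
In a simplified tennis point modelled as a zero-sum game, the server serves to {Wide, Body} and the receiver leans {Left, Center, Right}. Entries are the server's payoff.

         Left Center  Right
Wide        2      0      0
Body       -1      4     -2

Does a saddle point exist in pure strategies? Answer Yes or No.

Yes

Row minima: Wide → 0, Body → -2; maximin = 0.
Column maxima: Left → 2, Center → 4, Right → 0; minimax = 0.
maximin = minimax = 0, so a saddle point exists.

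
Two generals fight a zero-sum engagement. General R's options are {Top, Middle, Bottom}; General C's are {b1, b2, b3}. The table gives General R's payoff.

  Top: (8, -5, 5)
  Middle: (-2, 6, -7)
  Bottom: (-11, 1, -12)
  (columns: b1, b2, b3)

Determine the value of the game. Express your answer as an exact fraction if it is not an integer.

Row minima: Top → -5, Middle → -7, Bottom → -12; maximin = -5.
Column maxima: b1 → 8, b2 → 6, b3 → 5; minimax = 5.
-5 ≠ 5, so there is no saddle point; optimal play is mixed.
Bottom is strictly dominated by Middle, so General R never plays it.
b1 is strictly dominated by b3 (it gives General R strictly more in every row), so General C never plays it.
On the remaining 2×2 (Top, Middle vs b2, b3):
Let General R play Top with probability p. Expected payoff against b2: (-5)p + 6(1−p) = −11p + 6; against b3: 5p + (-7)(1−p) = 12p − 7.
Setting these equal: −11p + 6 = 12p − 7 ⇒ −23p = -13 ⇒ p = 13/23, and the value is (-11)·(13/23) + 6 = -5/23.
For General C: with q = P(b2), equating Top's and Middle's payoffs gives −10q + 5 = 13q − 7 ⇒ q = 12/23.

-5/23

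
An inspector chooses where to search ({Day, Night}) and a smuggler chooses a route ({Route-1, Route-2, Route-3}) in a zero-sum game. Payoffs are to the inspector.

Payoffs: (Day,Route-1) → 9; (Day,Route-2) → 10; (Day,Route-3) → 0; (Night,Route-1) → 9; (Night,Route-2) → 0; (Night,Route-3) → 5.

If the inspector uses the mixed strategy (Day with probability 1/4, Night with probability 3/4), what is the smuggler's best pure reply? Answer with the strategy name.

If the smuggler plays Route-1, the inspector's expected payoff is (1/4)·9 + (3/4)·9 = 9.
If the smuggler plays Route-2, the inspector's expected payoff is (1/4)·10 + (3/4)·0 = 5/2.
If the smuggler plays Route-3, the inspector's expected payoff is (1/4)·0 + (3/4)·5 = 15/4.
The smuggler minimizes the inspector's payoff; the smallest is 5/2, so the best response is Route-2.

Route-2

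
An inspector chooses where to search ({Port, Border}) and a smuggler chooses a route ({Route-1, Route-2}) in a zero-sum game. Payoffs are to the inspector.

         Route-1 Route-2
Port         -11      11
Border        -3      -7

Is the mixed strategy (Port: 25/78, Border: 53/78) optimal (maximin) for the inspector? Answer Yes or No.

Against Route-1 this mix gives (25/78)·(-11) + (53/78)·(-3) = -217/39.
Against Route-2 this mix gives (25/78)·11 + (53/78)·(-7) = -16/13.
The smuggler will play Route-1, holding the inspector to -217/39. Shifting weight toward the row that does better against Route-1 would raise this floor (the equalizing mix achieves -55/13 against both Route-1 and Route-2), so the proposed strategy is not optimal.

No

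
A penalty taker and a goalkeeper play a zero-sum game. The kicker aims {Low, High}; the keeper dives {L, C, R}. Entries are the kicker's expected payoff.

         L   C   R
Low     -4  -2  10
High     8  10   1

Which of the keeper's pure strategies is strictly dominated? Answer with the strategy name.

L holds the kicker's payoff strictly below C in every row: -4 < -2, 8 < 10.
So C is strictly dominated for the keeper.

C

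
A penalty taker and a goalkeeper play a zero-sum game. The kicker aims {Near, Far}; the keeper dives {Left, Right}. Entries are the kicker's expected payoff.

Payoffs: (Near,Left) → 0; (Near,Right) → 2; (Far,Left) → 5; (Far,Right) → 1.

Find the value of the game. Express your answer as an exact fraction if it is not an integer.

Row minima: Near → 0, Far → 1; maximin = 1.
Column maxima: Left → 5, Right → 2; minimax = 2.
1 ≠ 2, so there is no saddle point; optimal play is mixed.
Let the kicker play Near with probability p. Expected payoff against Left: 0p + 5(1−p) = −5p + 5; against Right: 2p + 1(1−p) = p + 1.
Setting these equal: −5p + 5 = p + 1 ⇒ −6p = -4 ⇒ p = 2/3, and the value is (-5)·(2/3) + 5 = 5/3.
For the keeper: with q = P(Left), equating Near's and Far's payoffs gives −2q + 2 = 4q + 1 ⇒ q = 1/6.

5/3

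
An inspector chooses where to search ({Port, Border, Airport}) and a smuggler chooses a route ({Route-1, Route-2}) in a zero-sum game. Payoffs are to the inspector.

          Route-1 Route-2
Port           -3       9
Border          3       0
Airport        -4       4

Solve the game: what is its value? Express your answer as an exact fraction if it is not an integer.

Row minima: Port → -3, Border → 0, Airport → -4; maximin = 0.
Column maxima: Route-1 → 3, Route-2 → 9; minimax = 3.
0 ≠ 3, so there is no saddle point; optimal play is mixed.
Airport is strictly dominated by Port, so the inspector never plays it.
On the remaining 2×2 (Port, Border vs Route-1, Route-2):
Let the inspector play Port with probability p. Expected payoff against Route-1: (-3)p + 3(1−p) = −6p + 3; against Route-2: 9p + 0(1−p) = 9p.
Setting these equal: −6p + 3 = 9p ⇒ −15p = -3 ⇒ p = 1/5, and the value is (-6)·(1/5) + 3 = 9/5.
For the smuggler: with q = P(Route-1), equating Port's and Border's payoffs gives −12q + 9 = 3q ⇒ q = 3/5.

9/5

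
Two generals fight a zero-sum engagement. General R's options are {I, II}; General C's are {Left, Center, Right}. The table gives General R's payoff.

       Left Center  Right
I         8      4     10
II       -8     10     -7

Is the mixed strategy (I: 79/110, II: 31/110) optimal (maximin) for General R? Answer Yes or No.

No

Against Left this mix gives (79/110)·8 + (31/110)·(-8) = 192/55.
Against Center this mix gives (79/110)·4 + (31/110)·10 = 313/55.
Against Right this mix gives (79/110)·10 + (31/110)·(-7) = 573/110.
General C will play Left, holding General R to 192/55. Shifting weight toward the row that does better against Left would raise this floor (the equalizing mix achieves 56/11 against both Left and Center), so the proposed strategy is not optimal.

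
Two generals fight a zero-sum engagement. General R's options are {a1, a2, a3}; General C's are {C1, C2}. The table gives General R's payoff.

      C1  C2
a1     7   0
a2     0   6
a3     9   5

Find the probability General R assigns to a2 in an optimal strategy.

2/5

Row minima: a1 → 0, a2 → 0, a3 → 5; maximin = 5.
Column maxima: C1 → 9, C2 → 6; minimax = 6.
5 ≠ 6, so there is no saddle point; optimal play is mixed.
a1 is strictly dominated by a3, so General R never plays it.
On the remaining 2×2 (a2, a3 vs C1, C2):
Let General R play a2 with probability p. Expected payoff against C1: 0p + 9(1−p) = −9p + 9; against C2: 6p + 5(1−p) = p + 5.
Setting these equal: −9p + 9 = p + 5 ⇒ −10p = -4 ⇒ p = 2/5, and the value is (-9)·(2/5) + 9 = 27/5.
For General C: with q = P(C1), equating a2's and a3's payoffs gives −6q + 6 = 4q + 5 ⇒ q = 1/10.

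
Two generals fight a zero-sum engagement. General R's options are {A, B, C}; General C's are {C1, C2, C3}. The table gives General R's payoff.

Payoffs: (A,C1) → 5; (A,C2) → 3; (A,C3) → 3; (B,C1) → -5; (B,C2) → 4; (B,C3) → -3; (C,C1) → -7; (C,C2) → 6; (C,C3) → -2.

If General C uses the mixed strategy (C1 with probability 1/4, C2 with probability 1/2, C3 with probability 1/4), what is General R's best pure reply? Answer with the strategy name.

A

Expected payoff of A: (1/4)·5 + (1/2)·3 + (1/4)·3 = 7/2.
Expected payoff of B: (1/4)·(-5) + (1/2)·4 + (1/4)·(-3) = 0.
Expected payoff of C: (1/4)·(-7) + (1/2)·6 + (1/4)·(-2) = 3/4.
The largest is 7/2, so General R's best response is A.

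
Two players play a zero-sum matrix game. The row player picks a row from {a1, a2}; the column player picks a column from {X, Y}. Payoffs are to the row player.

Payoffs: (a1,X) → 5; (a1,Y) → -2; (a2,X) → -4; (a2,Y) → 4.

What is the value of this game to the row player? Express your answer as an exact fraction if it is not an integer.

Row minima: a1 → -2, a2 → -4; maximin = -2.
Column maxima: X → 5, Y → 4; minimax = 4.
-2 ≠ 4, so there is no saddle point; optimal play is mixed.
Let the row player play a1 with probability p. Expected payoff against X: 5p + (-4)(1−p) = 9p − 4; against Y: (-2)p + 4(1−p) = −6p + 4.
Setting these equal: 9p − 4 = −6p + 4 ⇒ 15p = 8 ⇒ p = 8/15, and the value is (9)·(8/15) − 4 = 4/5.
For the column player: with q = P(X), equating a1's and a2's payoffs gives 7q − 2 = −8q + 4 ⇒ q = 2/5.

4/5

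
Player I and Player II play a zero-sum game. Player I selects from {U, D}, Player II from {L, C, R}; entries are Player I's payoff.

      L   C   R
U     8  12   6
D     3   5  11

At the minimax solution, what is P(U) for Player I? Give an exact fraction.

4/5

Row minima: U → 6, D → 3; maximin = 6.
Column maxima: L → 8, C → 12, R → 11; minimax = 8.
6 ≠ 8, so there is no saddle point; optimal play is mixed.
C is strictly dominated by L (it gives Player I strictly more in every row), so Player II never plays it.
On the remaining 2×2 (U, D vs L, R):
Let Player I play U with probability p. Expected payoff against L: 8p + 3(1−p) = 5p + 3; against R: 6p + 11(1−p) = −5p + 11.
Setting these equal: 5p + 3 = −5p + 11 ⇒ 10p = 8 ⇒ p = 4/5, and the value is (5)·(4/5) + 3 = 7.
For Player II: with q = P(L), equating U's and D's payoffs gives 2q + 6 = −8q + 11 ⇒ q = 1/2.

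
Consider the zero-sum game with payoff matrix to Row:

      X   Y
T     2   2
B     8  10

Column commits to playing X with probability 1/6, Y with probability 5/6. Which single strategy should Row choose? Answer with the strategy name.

Expected payoff of T: (1/6)·2 + (5/6)·2 = 2.
Expected payoff of B: (1/6)·8 + (5/6)·10 = 29/3.
The largest is 29/3, so Row's best response is B.

B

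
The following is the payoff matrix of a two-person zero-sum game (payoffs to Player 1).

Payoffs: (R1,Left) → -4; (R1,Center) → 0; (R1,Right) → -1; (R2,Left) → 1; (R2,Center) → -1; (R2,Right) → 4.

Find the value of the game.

Row minima: R1 → -4, R2 → -1; maximin = -1.
Column maxima: Left → 1, Center → 0, Right → 4; minimax = 0.
-1 ≠ 0, so there is no saddle point; optimal play is mixed.
Right is strictly dominated by Left (it gives Player 1 strictly more in every row), so Player 2 never plays it.
On the remaining 2×2 (R1, R2 vs Left, Center):
Let Player 1 play R1 with probability p. Expected payoff against Left: (-4)p + 1(1−p) = −5p + 1; against Center: 0p + (-1)(1−p) = p − 1.
Setting these equal: −5p + 1 = p − 1 ⇒ −6p = -2 ⇒ p = 1/3, and the value is (-5)·(1/3) + 1 = -2/3.
For Player 2: with q = P(Left), equating R1's and R2's payoffs gives −4q = 2q − 1 ⇒ q = 1/6.

-2/3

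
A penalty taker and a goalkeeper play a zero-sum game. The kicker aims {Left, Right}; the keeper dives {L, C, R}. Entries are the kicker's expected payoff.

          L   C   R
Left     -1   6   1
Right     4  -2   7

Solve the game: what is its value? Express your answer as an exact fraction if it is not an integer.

Row minima: Left → -1, Right → -2; maximin = -1.
Column maxima: L → 4, C → 6, R → 7; minimax = 4.
-1 ≠ 4, so there is no saddle point; optimal play is mixed.
R is strictly dominated by L (it gives the kicker strictly more in every row), so the keeper never plays it.
On the remaining 2×2 (Left, Right vs L, C):
Let the kicker play Left with probability p. Expected payoff against L: (-1)p + 4(1−p) = −5p + 4; against C: 6p + (-2)(1−p) = 8p − 2.
Setting these equal: −5p + 4 = 8p − 2 ⇒ −13p = -6 ⇒ p = 6/13, and the value is (-5)·(6/13) + 4 = 22/13.
For the keeper: with q = P(L), equating Left's and Right's payoffs gives −7q + 6 = 6q − 2 ⇒ q = 8/13.

22/13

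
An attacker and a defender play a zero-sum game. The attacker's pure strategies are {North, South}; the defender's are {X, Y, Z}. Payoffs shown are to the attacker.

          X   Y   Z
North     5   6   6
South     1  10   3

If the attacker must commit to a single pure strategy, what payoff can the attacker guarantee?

Row minima: North → 5, South → 1.
The best of these is 5.

5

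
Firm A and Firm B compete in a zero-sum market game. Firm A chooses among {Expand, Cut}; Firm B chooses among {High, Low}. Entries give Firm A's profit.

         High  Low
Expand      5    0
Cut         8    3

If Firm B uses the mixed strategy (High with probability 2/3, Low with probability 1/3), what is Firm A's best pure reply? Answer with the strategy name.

Expected payoff of Expand: (2/3)·5 + (1/3)·0 = 10/3.
Expected payoff of Cut: (2/3)·8 + (1/3)·3 = 19/3.
The largest is 19/3, so Firm A's best response is Cut.

Cut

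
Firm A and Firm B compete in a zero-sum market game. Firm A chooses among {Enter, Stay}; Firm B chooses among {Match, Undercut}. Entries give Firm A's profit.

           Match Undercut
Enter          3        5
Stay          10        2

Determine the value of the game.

22/5

Row minima: Enter → 3, Stay → 2; maximin = 3.
Column maxima: Match → 10, Undercut → 5; minimax = 5.
3 ≠ 5, so there is no saddle point; optimal play is mixed.
Let Firm A play Enter with probability p. Expected payoff against Match: 3p + 10(1−p) = −7p + 10; against Undercut: 5p + 2(1−p) = 3p + 2.
Setting these equal: −7p + 10 = 3p + 2 ⇒ −10p = -8 ⇒ p = 4/5, and the value is (-7)·(4/5) + 10 = 22/5.
For Firm B: with q = P(Match), equating Enter's and Stay's payoffs gives −2q + 5 = 8q + 2 ⇒ q = 3/10.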